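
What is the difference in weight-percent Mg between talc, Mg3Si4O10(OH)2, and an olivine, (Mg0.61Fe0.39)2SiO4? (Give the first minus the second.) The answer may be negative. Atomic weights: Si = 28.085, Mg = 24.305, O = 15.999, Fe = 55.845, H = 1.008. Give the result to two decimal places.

1.29 percentage points

Mg in Mg3Si4O10(OH)2: molar mass 379.259 g/mol; 3×24.305 = 72.915 g → 19.23 wt%.
Mg in (Mg0.61Fe0.39)2SiO4: molar mass 165.292 g/mol; 1.22×24.305 = 29.652 g → 17.94 wt%.
Difference = 19.23 − 17.94 = 1.29 percentage points.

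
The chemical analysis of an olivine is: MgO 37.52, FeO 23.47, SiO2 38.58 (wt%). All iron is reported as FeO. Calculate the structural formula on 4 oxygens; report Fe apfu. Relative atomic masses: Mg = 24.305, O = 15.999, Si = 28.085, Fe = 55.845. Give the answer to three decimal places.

0.514 Fe apfu

MgO (M=40.304): mol = 0.93092; Mg = 0.93092, O = 0.93092.
FeO (M=71.844): mol = 0.32668; Fe = 0.32668, O = 0.32668.
SiO2 (M=60.083): mol = 0.64211; Si = 0.64211, O = 1.28422.
ΣO = 2.54182; factor = 4/ΣO = 1.57368.
Fe apfu = 0.32668 × 1.57368 = 0.514.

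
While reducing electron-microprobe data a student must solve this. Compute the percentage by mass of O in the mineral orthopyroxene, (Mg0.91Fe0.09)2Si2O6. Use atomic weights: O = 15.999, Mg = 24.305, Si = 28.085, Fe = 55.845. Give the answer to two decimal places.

Formula mass = 1.82*24.305 + 0.18*55.845 + 2*28.085 + 6*15.999 = 206.451 g/mol, of which 95.994 g is O.
So O makes up 95.994/206.451 = 0.4650 of the mass, i.e. 46.50%.

46.50 mass %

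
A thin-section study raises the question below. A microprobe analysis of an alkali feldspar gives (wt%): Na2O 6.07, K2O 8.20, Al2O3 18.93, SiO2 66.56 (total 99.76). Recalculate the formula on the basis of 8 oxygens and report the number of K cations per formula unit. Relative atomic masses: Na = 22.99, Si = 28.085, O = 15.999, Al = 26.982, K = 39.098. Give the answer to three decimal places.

0.471 K apfu

Na2O (M=61.979): mol = 0.09794; Na = 0.19588, O = 0.09794.
K2O (M=94.195): mol = 0.08705; K = 0.17410, O = 0.08705.
Al2O3 (M=101.961): mol = 0.18566; Al = 0.37132, O = 0.55698.
SiO2 (M=60.083): mol = 1.10780; Si = 1.10780, O = 2.21560.
ΣO = 2.95757; factor = 8/ΣO = 2.70492.
K apfu = 0.17410 × 2.70492 = 0.471.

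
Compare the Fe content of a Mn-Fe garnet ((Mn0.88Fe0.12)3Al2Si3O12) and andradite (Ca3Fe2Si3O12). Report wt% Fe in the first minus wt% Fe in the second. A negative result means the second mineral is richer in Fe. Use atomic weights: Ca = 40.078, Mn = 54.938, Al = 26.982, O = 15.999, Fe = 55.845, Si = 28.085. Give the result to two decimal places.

-17.92 percentage points

Fe in (Mn0.88Fe0.12)3Al2Si3O12: molar mass 495.348 g/mol; 0.36×55.845 = 20.104 g → 4.06 wt%.
Fe in Ca3Fe2Si3O12: molar mass 508.167 g/mol; 2×55.845 = 111.690 g → 21.98 wt%.
Difference = 4.06 − 21.98 = -17.92 percentage points.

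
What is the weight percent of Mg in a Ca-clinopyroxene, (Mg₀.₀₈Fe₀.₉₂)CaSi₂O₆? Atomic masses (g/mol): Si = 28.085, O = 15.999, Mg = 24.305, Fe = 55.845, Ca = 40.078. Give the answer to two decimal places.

Molar mass of (Mg₀.₀₈Fe₀.₉₂)CaSi₂O₆: 0.08×24.305 + 0.92×55.845 + 1×40.078 + 2×28.085 + 6×15.999 = 245.564 g/mol.
Mass of Mg per formula unit: 0.08 × 24.305 = 1.944 g.
Weight fraction Mg = 1.944 / 245.564 = 0.0079.

0.79 weight percent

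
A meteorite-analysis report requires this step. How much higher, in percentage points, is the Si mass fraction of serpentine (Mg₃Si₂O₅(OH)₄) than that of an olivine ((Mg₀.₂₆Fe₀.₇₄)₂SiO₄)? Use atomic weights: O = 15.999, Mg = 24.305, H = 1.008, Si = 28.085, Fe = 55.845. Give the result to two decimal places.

First mineral: 56.170 g Si in 277.108 g formula = 20.27 wt% Si.
Second mineral: 28.085 g Si in 187.370 g formula = 14.99 wt% Si.
20.27% − 14.99% gives a difference of 5.28 percentage points.

5.28 percentage points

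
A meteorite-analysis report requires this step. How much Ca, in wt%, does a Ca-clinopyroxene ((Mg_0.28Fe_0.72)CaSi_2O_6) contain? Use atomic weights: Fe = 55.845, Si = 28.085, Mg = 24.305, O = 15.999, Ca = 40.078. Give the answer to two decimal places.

M((Mg_0.28Fe_0.72)CaSi_2O_6) = 239.256 g/mol.
Ca contributes 1 × 40.078 = 40.078 g per mole.
40.078/239.256 = 0.1675 → 16.75%.

16.75 wt%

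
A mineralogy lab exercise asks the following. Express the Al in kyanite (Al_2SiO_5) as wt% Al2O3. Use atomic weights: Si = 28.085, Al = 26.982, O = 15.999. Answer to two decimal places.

Formula mass = 162.044 g/mol.
2 Al → 1.0000 mol Al2O3 per formula unit; M(Al2O3) = 101.961, so Al2O3 mass = 101.961 g.
101.961/162.044 × 100 = 62.92 wt%.

62.92 wt%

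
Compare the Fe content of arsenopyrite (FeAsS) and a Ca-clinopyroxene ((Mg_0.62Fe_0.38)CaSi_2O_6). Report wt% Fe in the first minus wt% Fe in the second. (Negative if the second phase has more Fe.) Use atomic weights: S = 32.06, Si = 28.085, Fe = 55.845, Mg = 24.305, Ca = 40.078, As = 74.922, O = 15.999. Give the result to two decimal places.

25.01 percentage points

First mineral: 55.845 g Fe in 162.827 g formula = 34.30 wt% Fe.
Second mineral: 21.221 g Fe in 228.532 g formula = 9.29 wt% Fe.
34.30% − 9.29% gives a difference of 25.01 percentage points.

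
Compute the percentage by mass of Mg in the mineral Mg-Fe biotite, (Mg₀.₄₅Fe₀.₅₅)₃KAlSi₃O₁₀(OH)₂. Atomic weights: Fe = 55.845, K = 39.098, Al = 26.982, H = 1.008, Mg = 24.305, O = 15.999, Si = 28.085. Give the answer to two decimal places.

M((Mg₀.₄₅Fe₀.₅₅)₃KAlSi₃O₁₀(OH)₂) = 469.295 g/mol.
Mg contributes 1.35 × 24.305 = 32.812 g per mole.
32.812/469.295 = 0.0699 → 6.99%.

6.99 wt%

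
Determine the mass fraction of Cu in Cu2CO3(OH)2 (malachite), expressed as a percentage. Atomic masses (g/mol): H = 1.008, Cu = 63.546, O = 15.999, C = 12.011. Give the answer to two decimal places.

57.48 wt%

Formula mass = 2·63.546 + 1·12.011 + 5·15.999 + 2·1.008 = 221.114 g/mol, of which 127.092 g is Cu.
So Cu makes up 127.092/221.114 = 0.5748 of the mass, i.e. 57.48%.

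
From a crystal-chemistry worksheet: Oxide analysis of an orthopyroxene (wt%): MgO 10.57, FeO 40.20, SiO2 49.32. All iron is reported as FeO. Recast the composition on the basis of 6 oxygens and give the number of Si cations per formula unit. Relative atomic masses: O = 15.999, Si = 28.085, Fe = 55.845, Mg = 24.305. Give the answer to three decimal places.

1.999 Si apfu

MgO (M=40.304): mol = 0.26226; Mg = 0.26226, O = 0.26226.
FeO (M=71.844): mol = 0.55955; Fe = 0.55955, O = 0.55955.
SiO2 (M=60.083): mol = 0.82086; Si = 0.82086, O = 1.64172.
ΣO = 2.46353; factor = 6/ΣO = 2.43553.
Si apfu = 0.82086 × 2.43553 = 1.999.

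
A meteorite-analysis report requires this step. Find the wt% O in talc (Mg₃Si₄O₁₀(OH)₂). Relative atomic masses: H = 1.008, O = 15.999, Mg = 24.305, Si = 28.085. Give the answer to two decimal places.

Molar mass of Mg₃Si₄O₁₀(OH)₂: 3×24.305 + 4×28.085 + 12×15.999 + 2×1.008 = 379.259 g/mol.
Mass of O per formula unit: 12 × 15.999 = 191.988 g.
Weight fraction O = 191.988 / 379.259 = 0.5062.

50.62 wt%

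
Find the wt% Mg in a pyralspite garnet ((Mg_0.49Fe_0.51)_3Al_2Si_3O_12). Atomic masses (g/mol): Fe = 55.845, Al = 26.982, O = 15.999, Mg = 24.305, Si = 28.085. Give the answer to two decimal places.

7.92 wt%

Molar mass of (Mg_0.49Fe_0.51)_3Al_2Si_3O_12: 1.47·24.305 + 1.53·55.845 + 2·26.982 + 3·28.085 + 12·15.999 = 451.378 g/mol.
Mass of Mg per formula unit: 1.47 × 24.305 = 35.728 g.
Weight fraction Mg = 35.728 / 451.378 = 0.0792.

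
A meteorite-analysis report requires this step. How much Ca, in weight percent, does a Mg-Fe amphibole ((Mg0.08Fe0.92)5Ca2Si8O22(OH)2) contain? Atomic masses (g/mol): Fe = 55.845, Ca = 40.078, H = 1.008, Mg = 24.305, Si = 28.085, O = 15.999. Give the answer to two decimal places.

8.37 weight percent

Formula mass = 0.40*24.305 + 4.60*55.845 + 2*40.078 + 8*28.085 + 24*15.999 + 2*1.008 = 957.437 g/mol, of which 80.156 g is Ca.
So Ca makes up 80.156/957.437 = 0.0837 of the mass, i.e. 8.37%.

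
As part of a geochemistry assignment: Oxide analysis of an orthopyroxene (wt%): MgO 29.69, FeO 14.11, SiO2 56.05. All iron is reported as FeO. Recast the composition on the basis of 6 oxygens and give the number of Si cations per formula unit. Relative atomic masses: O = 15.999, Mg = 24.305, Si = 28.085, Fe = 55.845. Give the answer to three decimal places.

MgO: 29.69/40.304 = 0.73665 mol → 0.73665 mol Mg, 0.73665 mol O.
FeO: 14.11/71.844 = 0.19640 mol → 0.19640 mol Fe, 0.19640 mol O.
SiO2: 56.05/60.083 = 0.93288 mol → 0.93288 mol Si, 1.86576 mol O.
Total oxygen = 2.79881 mol. Normalization factor = 6/2.79881 = 2.14377.
Si per 6 O = 0.93288 × 2.14377 = 2.000.

2.000 Si apfu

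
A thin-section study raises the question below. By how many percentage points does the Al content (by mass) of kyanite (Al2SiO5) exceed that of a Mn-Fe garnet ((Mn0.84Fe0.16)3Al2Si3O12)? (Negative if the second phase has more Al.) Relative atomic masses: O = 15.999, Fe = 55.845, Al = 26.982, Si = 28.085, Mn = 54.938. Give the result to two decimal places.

First mineral: 53.964 g Al in 162.044 g formula = 33.30 wt% Al.
Second mineral: 53.964 g Al in 495.456 g formula = 10.89 wt% Al.
33.30% − 10.89% gives a difference of 22.41 percentage points.

22.41 percentage points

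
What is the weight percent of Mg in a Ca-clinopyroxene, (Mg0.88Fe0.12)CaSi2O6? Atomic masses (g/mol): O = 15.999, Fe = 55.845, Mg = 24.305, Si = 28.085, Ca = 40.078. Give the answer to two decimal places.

Formula mass = 0.88·24.305 + 0.12·55.845 + 1·40.078 + 2·28.085 + 6·15.999 = 220.332 g/mol, of which 21.388 g is Mg.
So Mg makes up 21.388/220.332 = 0.0971 of the mass, i.e. 9.71%.

9.71 mass %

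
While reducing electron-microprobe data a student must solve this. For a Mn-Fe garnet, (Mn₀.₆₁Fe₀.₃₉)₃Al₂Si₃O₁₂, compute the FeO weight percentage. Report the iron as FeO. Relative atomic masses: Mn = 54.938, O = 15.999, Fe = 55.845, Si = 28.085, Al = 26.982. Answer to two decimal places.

Molar mass of (Mn₀.₆₁Fe₀.₃₉)₃Al₂Si₃O₁₂ = 1.83·54.938 + 1.17·55.845 + 2·26.982 + 3·28.085 + 12·15.999 = 496.082 g/mol.
Each formula unit contains 1.17 Fe, equivalent to 1.17/1 = 1.1700 mol FeO.
M(FeO) = 1×55.845 + 1×15.999 = 71.844 g/mol.
Mass of FeO per formula unit = 1.1700 × 71.844 = 84.057 g.
FeO wt% = 84.057 / 496.082 × 100 = 16.94%.

16.94 wt%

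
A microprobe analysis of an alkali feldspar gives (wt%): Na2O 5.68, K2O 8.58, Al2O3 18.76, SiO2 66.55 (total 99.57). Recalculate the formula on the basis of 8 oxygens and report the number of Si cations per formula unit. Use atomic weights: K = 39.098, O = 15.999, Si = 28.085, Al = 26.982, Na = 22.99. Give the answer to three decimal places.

3.004 Si apfu

Na2O: 5.68/61.979 = 0.09164 mol → 0.18328 mol Na, 0.09164 mol O.
K2O: 8.58/94.195 = 0.09109 mol → 0.18218 mol K, 0.09109 mol O.
Al2O3: 18.76/101.961 = 0.18399 mol → 0.36798 mol Al, 0.55197 mol O.
SiO2: 66.55/60.083 = 1.10763 mol → 1.10763 mol Si, 2.21526 mol O.
Total oxygen = 2.94996 mol. Normalization factor = 8/2.94996 = 2.71190.
Si per 8 O = 1.10763 × 2.71190 = 3.004.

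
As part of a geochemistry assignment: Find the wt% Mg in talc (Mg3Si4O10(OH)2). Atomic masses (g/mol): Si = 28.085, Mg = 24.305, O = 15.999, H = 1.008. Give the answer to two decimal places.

Molar mass of Mg3Si4O10(OH)2: 3×24.305 + 4×28.085 + 12×15.999 + 2×1.008 = 379.259 g/mol.
Mass of Mg per formula unit: 3 × 24.305 = 72.915 g.
Weight fraction Mg = 72.915 / 379.259 = 0.1923.

19.23 wt%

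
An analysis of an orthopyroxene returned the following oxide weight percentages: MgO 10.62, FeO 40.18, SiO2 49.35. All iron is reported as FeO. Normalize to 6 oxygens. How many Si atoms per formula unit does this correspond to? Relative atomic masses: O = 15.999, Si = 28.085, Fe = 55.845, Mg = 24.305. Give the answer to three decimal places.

MgO: 10.62/40.304 = 0.26350 mol → 0.26350 mol Mg, 0.26350 mol O.
FeO: 40.18/71.844 = 0.55927 mol → 0.55927 mol Fe, 0.55927 mol O.
SiO2: 49.35/60.083 = 0.82136 mol → 0.82136 mol Si, 1.64272 mol O.
Total oxygen = 2.46549 mol. Normalization factor = 6/2.46549 = 2.43359.
Si per 6 O = 0.82136 × 2.43359 = 1.999.

1.999 Si apfu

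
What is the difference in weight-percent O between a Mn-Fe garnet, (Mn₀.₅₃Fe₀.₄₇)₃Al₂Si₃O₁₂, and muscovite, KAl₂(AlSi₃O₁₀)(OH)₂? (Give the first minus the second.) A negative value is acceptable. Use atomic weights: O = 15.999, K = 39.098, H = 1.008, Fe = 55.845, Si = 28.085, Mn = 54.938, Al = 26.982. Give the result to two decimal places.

First mineral: 191.988 g O in 496.300 g formula = 38.68 wt% O.
Second mineral: 191.988 g O in 398.303 g formula = 48.20 wt% O.
38.68% − 48.20% gives a difference of -9.52 percentage points.

-9.52 percentage points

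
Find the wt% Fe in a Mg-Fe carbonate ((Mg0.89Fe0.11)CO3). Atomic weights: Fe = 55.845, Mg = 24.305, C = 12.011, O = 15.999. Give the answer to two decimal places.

7.00 weight percent

M((Mg0.89Fe0.11)CO3) = 87.782 g/mol.
Fe contributes 0.11 × 55.845 = 6.143 g per mole.
6.143/87.782 = 0.0700 → 7.00%.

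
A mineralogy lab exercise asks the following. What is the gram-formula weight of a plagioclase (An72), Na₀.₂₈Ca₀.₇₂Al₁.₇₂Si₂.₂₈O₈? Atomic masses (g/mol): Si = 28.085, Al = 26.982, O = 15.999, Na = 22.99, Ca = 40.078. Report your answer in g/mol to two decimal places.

273.73 g/mol

The formula mass is the sum 0.28*22.99 + 0.72*40.078 + 1.72*26.982 + 2.28*28.085 + 8*15.999.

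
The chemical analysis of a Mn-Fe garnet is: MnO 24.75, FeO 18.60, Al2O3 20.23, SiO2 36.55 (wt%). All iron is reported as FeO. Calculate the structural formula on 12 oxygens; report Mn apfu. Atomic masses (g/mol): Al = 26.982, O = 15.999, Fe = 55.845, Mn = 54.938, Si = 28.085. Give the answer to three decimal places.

MnO (M=70.937): mol = 0.34890; Mn = 0.34890, O = 0.34890.
FeO (M=71.844): mol = 0.25889; Fe = 0.25889, O = 0.25889.
Al2O3 (M=101.961): mol = 0.19841; Al = 0.39682, O = 0.59523.
SiO2 (M=60.083): mol = 0.60833; Si = 0.60833, O = 1.21666.
ΣO = 2.41968; factor = 12/ΣO = 4.95933.
Mn apfu = 0.34890 × 4.95933 = 1.730.

1.730 Mn apfu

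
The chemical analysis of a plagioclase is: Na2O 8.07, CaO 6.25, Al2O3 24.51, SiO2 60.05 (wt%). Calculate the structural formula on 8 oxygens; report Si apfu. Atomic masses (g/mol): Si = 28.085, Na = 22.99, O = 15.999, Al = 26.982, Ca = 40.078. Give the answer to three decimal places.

8.07 wt% Na2O ÷ 61.979 g/mol = 0.13021 mol, giving 0.26042 Na and 0.13021 O.
6.25 wt% CaO ÷ 56.077 g/mol = 0.11145 mol, giving 0.11145 Ca and 0.11145 O.
24.51 wt% Al2O3 ÷ 101.961 g/mol = 0.24039 mol, giving 0.48078 Al and 0.72117 O.
60.05 wt% SiO2 ÷ 60.083 g/mol = 0.99945 mol, giving 0.99945 Si and 1.99890 O.
Oxygen sums to 2.96173; scaling by 8/2.96173 = 2.70112 puts the formula on 8 O.
Si: 0.99945 × 2.70112 = 2.700 atoms per formula unit.

2.700 Si apfu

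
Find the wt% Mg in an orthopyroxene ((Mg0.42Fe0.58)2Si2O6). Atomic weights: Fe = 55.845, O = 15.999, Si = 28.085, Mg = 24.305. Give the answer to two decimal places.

8.60 wt%

Formula mass = 0.84·24.305 + 1.16·55.845 + 2·28.085 + 6·15.999 = 237.360 g/mol, of which 20.416 g is Mg.
So Mg makes up 20.416/237.360 = 0.0860 of the mass, i.e. 8.60%.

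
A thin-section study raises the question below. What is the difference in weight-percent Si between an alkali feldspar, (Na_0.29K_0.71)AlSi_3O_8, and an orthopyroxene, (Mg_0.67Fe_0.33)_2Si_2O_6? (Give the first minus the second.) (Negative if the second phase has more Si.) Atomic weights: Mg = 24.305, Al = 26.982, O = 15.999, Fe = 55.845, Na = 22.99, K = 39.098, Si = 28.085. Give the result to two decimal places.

First mineral: 84.255 g Si in 273.656 g formula = 30.79 wt% Si.
Second mineral: 56.170 g Si in 221.590 g formula = 25.35 wt% Si.
30.79% − 25.35% gives a difference of 5.44 percentage points.

5.44 percentage points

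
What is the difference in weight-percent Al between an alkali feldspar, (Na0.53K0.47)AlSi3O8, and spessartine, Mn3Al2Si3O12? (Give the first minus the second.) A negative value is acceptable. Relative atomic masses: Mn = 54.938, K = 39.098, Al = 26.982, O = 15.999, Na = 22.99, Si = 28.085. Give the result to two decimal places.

First mineral: 26.982 g Al in 269.790 g formula = 10.00 wt% Al.
Second mineral: 53.964 g Al in 495.021 g formula = 10.90 wt% Al.
10.00% − 10.90% gives a difference of -0.90 percentage points.

-0.90 percentage points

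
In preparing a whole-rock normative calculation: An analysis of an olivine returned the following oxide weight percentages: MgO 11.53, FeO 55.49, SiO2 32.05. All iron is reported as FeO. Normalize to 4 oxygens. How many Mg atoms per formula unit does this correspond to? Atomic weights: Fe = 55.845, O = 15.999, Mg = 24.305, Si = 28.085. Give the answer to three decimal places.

0.538 Mg apfu

MgO (M=40.304): mol = 0.28608; Mg = 0.28608, O = 0.28608.
FeO (M=71.844): mol = 0.77237; Fe = 0.77237, O = 0.77237.
SiO2 (M=60.083): mol = 0.53343; Si = 0.53343, O = 1.06686.
ΣO = 2.12531; factor = 4/ΣO = 1.88208.
Mg apfu = 0.28608 × 1.88208 = 0.538.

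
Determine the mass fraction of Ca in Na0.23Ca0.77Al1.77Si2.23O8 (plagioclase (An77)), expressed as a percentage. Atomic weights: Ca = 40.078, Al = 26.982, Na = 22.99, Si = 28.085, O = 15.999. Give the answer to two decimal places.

Formula mass = 0.23*22.99 + 0.77*40.078 + 1.77*26.982 + 2.23*28.085 + 8*15.999 = 274.527 g/mol, of which 30.860 g is Ca.
So Ca makes up 30.860/274.527 = 0.1124 of the mass, i.e. 11.24%.

11.24 wt%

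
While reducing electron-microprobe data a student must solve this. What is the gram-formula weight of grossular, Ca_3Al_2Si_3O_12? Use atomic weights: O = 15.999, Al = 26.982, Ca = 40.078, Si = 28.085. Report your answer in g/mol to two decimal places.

450.44 g/mol

M = 3·40.078 + 2·26.982 + 3·28.085 + 12·15.999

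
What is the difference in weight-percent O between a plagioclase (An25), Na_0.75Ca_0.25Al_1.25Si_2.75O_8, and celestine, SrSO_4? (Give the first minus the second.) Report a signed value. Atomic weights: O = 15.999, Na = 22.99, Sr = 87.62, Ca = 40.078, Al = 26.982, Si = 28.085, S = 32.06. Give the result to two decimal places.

13.24 percentage points

O in Na_0.75Ca_0.25Al_1.25Si_2.75O_8: molar mass 266.215 g/mol; 8×15.999 = 127.992 g → 48.08 wt%.
O in SrSO_4: molar mass 183.676 g/mol; 4×15.999 = 63.996 g → 34.84 wt%.
Difference = 48.08 − 34.84 = 13.24 percentage points.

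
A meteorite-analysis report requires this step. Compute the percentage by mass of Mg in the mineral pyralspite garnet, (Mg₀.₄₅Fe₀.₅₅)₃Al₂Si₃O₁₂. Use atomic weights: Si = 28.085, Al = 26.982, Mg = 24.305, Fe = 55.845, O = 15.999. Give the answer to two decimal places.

Formula mass = 1.35·24.305 + 1.65·55.845 + 2·26.982 + 3·28.085 + 12·15.999 = 455.163 g/mol, of which 32.812 g is Mg.
So Mg makes up 32.812/455.163 = 0.0721 of the mass, i.e. 7.21%.

7.21 weight percent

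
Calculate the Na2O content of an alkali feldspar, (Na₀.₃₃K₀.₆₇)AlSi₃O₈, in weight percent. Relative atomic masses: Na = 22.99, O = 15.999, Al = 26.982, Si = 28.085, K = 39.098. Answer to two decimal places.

3.75 wt%

Molar mass of (Na₀.₃₃K₀.₆₇)AlSi₃O₈ = 0.33×22.99 + 0.67×39.098 + 1×26.982 + 3×28.085 + 8×15.999 = 273.011 g/mol.
Each formula unit contains 0.33 Na, equivalent to 0.33/2 = 0.1650 mol Na2O.
M(Na2O) = 2×22.99 + 1×15.999 = 61.979 g/mol.
Mass of Na2O per formula unit = 0.1650 × 61.979 = 10.227 g.
Na2O wt% = 10.227 / 273.011 × 100 = 3.75%.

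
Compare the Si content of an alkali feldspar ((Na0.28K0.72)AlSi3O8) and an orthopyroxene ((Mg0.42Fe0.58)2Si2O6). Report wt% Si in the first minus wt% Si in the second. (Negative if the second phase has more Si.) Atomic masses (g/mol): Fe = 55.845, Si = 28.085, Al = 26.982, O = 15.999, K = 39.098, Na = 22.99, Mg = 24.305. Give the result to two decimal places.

M((Na0.28K0.72)AlSi3O8) = 273.817 g/mol, so wt% Si = 84.255/273.817 × 100 = 30.77%.
M((Mg0.42Fe0.58)2Si2O6) = 237.360 g/mol, so wt% Si = 56.170/237.360 × 100 = 23.66%.
30.77 − 23.66 = 7.11 pp.

7.11 percentage points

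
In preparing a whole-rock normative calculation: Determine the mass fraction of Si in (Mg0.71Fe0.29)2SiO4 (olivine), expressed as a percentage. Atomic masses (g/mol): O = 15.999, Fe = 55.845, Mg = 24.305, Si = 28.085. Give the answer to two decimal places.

Molar mass of (Mg0.71Fe0.29)2SiO4: 1.42×24.305 + 0.58×55.845 + 1×28.085 + 4×15.999 = 158.984 g/mol.
Mass of Si per formula unit: 1 × 28.085 = 28.085 g.
Weight fraction Si = 28.085 / 158.984 = 0.1767.

17.67 weight percent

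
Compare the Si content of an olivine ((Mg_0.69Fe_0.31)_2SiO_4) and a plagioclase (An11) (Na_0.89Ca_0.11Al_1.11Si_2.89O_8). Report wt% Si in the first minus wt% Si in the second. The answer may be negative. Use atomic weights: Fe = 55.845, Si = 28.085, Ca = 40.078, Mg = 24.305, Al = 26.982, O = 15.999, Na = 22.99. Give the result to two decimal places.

First mineral: 28.085 g Si in 160.246 g formula = 17.53 wt% Si.
Second mineral: 81.166 g Si in 263.977 g formula = 30.75 wt% Si.
17.53% − 30.75% gives a difference of -13.22 percentage points.

-13.22 percentage points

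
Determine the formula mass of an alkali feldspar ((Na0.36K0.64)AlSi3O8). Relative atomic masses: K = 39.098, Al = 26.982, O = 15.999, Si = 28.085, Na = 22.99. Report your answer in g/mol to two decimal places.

272.53 g/mol

Na: 0.36 × 22.99 = 8.2764
K: 0.64 × 39.098 = 25.0227
Al: 1 × 26.982 = 26.9820
Si: 3 × 28.085 = 84.2550
O: 8 × 15.999 = 127.9920
Summing the contributions gives the formula mass.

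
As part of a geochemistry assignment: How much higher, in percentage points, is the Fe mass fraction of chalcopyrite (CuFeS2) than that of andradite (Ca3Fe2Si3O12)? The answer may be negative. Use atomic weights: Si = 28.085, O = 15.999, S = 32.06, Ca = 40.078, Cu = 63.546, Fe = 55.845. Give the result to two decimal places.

8.45 percentage points

M(CuFeS2) = 183.511 g/mol, so wt% Fe = 55.845/183.511 × 100 = 30.43%.
M(Ca3Fe2Si3O12) = 508.167 g/mol, so wt% Fe = 111.690/508.167 × 100 = 21.98%.
30.43 − 21.98 = 8.45 pp.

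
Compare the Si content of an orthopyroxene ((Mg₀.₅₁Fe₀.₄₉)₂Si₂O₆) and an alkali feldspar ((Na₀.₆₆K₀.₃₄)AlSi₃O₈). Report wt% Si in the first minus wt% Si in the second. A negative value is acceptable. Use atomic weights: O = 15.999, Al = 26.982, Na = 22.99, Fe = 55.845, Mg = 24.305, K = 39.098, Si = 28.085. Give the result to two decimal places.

M((Mg₀.₅₁Fe₀.₄₉)₂Si₂O₆) = 231.683 g/mol, so wt% Si = 56.170/231.683 × 100 = 24.24%.
M((Na₀.₆₆K₀.₃₄)AlSi₃O₈) = 267.696 g/mol, so wt% Si = 84.255/267.696 × 100 = 31.47%.
24.24 − 31.47 = -7.23 pp.

-7.23 percentage points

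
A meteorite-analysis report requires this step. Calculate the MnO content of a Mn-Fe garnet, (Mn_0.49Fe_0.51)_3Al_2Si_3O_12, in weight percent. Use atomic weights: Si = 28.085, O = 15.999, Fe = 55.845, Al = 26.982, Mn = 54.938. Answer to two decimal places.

21.01 wt%

M((Mn_0.49Fe_0.51)_3Al_2Si_3O_12) = 496.409 g/mol; M(MnO) = 70.937 g/mol.
Moles MnO per formula unit = 1.47 Mn ÷ 1 = 1.4700.
MnO fraction = (1.4700 × 70.937) / 496.409 = 104.277/496.409 = 0.2101.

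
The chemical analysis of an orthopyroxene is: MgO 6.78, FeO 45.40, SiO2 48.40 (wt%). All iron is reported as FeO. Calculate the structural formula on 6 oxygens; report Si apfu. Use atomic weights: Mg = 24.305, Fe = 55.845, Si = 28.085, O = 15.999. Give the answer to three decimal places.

2.004 Si apfu

MgO (M=40.304): mol = 0.16822; Mg = 0.16822, O = 0.16822.
FeO (M=71.844): mol = 0.63192; Fe = 0.63192, O = 0.63192.
SiO2 (M=60.083): mol = 0.80555; Si = 0.80555, O = 1.61110.
ΣO = 2.41124; factor = 6/ΣO = 2.48835.
Si apfu = 0.80555 × 2.48835 = 2.004.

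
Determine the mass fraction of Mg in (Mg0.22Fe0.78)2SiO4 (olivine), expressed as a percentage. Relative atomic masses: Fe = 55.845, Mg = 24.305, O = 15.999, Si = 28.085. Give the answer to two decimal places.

Molar mass of (Mg0.22Fe0.78)2SiO4: 0.44·24.305 + 1.56·55.845 + 1·28.085 + 4·15.999 = 189.893 g/mol.
Mass of Mg per formula unit: 0.44 × 24.305 = 10.694 g.
Weight fraction Mg = 10.694 / 189.893 = 0.0563.

5.63 wt%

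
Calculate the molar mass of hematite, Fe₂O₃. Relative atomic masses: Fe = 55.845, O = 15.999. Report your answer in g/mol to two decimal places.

The formula mass is the sum 2×55.845 + 3×15.999.

159.69 g/mol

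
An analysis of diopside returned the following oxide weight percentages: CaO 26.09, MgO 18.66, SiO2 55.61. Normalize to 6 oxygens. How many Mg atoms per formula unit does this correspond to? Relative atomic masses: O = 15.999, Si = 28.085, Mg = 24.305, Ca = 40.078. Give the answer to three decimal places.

0.999 Mg apfu

CaO: 26.09/56.077 = 0.46525 mol → 0.46525 mol Ca, 0.46525 mol O.
MgO: 18.66/40.304 = 0.46298 mol → 0.46298 mol Mg, 0.46298 mol O.
SiO2: 55.61/60.083 = 0.92555 mol → 0.92555 mol Si, 1.85110 mol O.
Total oxygen = 2.77933 mol. Normalization factor = 6/2.77933 = 2.15879.
Mg per 6 O = 0.46298 × 2.15879 = 0.999.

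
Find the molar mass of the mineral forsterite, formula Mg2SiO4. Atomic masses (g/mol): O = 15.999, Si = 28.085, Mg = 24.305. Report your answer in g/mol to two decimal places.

140.69 g/mol

Mg: 2 × 24.305 = 48.6100
Si: 1 × 28.085 = 28.0850
O: 4 × 15.999 = 63.9960
Summing the contributions gives the formula mass.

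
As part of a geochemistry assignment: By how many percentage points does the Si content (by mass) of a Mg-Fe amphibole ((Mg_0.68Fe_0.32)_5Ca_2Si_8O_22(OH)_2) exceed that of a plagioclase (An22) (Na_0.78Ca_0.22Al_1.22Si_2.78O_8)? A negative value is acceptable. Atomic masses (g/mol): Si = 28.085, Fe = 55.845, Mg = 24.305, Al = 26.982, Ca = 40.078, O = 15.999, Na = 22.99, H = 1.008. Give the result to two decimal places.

-3.34 percentage points

First mineral: 224.680 g Si in 862.817 g formula = 26.04 wt% Si.
Second mineral: 78.076 g Si in 265.736 g formula = 29.38 wt% Si.
26.04% − 29.38% gives a difference of -3.34 percentage points.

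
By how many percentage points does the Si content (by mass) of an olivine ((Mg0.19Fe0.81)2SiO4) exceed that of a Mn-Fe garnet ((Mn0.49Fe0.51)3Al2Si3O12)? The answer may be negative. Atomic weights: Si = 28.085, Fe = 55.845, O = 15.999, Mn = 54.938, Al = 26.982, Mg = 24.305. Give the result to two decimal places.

Si in (Mg0.19Fe0.81)2SiO4: molar mass 191.786 g/mol; 1×28.085 = 28.085 g → 14.64 wt%.
Si in (Mn0.49Fe0.51)3Al2Si3O12: molar mass 496.409 g/mol; 3×28.085 = 84.255 g → 16.97 wt%.
Difference = 14.64 − 16.97 = -2.33 percentage points.

-2.33 percentage points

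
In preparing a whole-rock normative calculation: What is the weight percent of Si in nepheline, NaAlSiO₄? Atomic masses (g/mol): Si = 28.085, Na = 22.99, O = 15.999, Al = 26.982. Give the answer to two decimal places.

Formula mass = 1·22.99 + 1·26.982 + 1·28.085 + 4·15.999 = 142.053 g/mol, of which 28.085 g is Si.
So Si makes up 28.085/142.053 = 0.1977 of the mass, i.e. 19.77%.

19.77 weight percent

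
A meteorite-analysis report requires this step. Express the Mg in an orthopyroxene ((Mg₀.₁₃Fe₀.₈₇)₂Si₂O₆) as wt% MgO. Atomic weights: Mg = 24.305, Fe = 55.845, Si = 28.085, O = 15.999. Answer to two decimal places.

Molar mass of (Mg₀.₁₃Fe₀.₈₇)₂Si₂O₆ = 0.26*24.305 + 1.74*55.845 + 2*28.085 + 6*15.999 = 255.654 g/mol.
Each formula unit contains 0.26 Mg, equivalent to 0.26/1 = 0.2600 mol MgO.
M(MgO) = 1×24.305 + 1×15.999 = 40.304 g/mol.
Mass of MgO per formula unit = 0.2600 × 40.304 = 10.479 g.
MgO wt% = 10.479 / 255.654 × 100 = 4.10%.

4.10 wt%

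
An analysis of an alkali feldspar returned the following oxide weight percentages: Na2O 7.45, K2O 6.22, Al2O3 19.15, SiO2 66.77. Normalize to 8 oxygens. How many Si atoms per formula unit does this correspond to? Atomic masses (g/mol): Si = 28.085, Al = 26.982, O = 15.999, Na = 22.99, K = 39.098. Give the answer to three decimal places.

2.991 Si apfu

Na2O: 7.45/61.979 = 0.12020 mol → 0.24040 mol Na, 0.12020 mol O.
K2O: 6.22/94.195 = 0.06603 mol → 0.13206 mol K, 0.06603 mol O.
Al2O3: 19.15/101.961 = 0.18782 mol → 0.37564 mol Al, 0.56346 mol O.
SiO2: 66.77/60.083 = 1.11130 mol → 1.11130 mol Si, 2.22260 mol O.
Total oxygen = 2.97229 mol. Normalization factor = 8/2.97229 = 2.69153.
Si per 8 O = 1.11130 × 2.69153 = 2.991.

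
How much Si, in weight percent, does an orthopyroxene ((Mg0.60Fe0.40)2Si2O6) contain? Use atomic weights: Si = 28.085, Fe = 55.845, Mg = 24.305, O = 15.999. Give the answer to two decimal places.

24.85 weight percent

M((Mg0.60Fe0.40)2Si2O6) = 226.006 g/mol.
Si contributes 2 × 28.085 = 56.170 g per mole.
56.170/226.006 = 0.2485 → 24.85%.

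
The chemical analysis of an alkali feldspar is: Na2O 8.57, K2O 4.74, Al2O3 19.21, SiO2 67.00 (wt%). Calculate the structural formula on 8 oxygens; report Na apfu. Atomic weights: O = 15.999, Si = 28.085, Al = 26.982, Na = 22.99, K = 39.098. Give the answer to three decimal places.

0.741 Na apfu

Na2O (M=61.979): mol = 0.13827; Na = 0.27654, O = 0.13827.
K2O (M=94.195): mol = 0.05032; K = 0.10064, O = 0.05032.
Al2O3 (M=101.961): mol = 0.18841; Al = 0.37682, O = 0.56523.
SiO2 (M=60.083): mol = 1.11512; Si = 1.11512, O = 2.23024.
ΣO = 2.98406; factor = 8/ΣO = 2.68091.
Na apfu = 0.27654 × 2.68091 = 0.741.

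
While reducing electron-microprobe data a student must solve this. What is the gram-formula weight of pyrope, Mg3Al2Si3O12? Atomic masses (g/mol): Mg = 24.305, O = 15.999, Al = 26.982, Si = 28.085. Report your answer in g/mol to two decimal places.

403.12 g/mol

The formula mass is the sum 3×24.305 + 2×26.982 + 3×28.085 + 12×15.999.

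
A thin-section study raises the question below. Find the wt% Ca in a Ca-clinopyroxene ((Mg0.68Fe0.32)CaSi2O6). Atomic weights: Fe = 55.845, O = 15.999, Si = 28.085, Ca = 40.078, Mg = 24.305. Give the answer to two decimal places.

M((Mg0.68Fe0.32)CaSi2O6) = 226.640 g/mol.
Ca contributes 1 × 40.078 = 40.078 g per mole.
40.078/226.640 = 0.1768 → 17.68%.

17.68 mass %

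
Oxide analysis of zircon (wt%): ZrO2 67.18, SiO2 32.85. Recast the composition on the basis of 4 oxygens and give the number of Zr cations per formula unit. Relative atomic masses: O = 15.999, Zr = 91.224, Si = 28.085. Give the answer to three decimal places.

ZrO2 (M=123.222): mol = 0.54519; Zr = 0.54519, O = 1.09038.
SiO2 (M=60.083): mol = 0.54674; Si = 0.54674, O = 1.09348.
ΣO = 2.18386; factor = 4/ΣO = 1.83162.
Zr apfu = 0.54519 × 1.83162 = 0.999.

0.999 Zr apfu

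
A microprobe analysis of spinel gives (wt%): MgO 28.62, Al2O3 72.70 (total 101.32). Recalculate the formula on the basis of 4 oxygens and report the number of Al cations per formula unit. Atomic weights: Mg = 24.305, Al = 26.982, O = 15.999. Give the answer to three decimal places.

2.002 Al apfu

MgO: 28.62/40.304 = 0.71010 mol → 0.71010 mol Mg, 0.71010 mol O.
Al2O3: 72.70/101.961 = 0.71302 mol → 1.42604 mol Al, 2.13906 mol O.
Total oxygen = 2.84916 mol. Normalization factor = 4/2.84916 = 1.40392.
Al per 4 O = 1.42604 × 1.40392 = 2.002.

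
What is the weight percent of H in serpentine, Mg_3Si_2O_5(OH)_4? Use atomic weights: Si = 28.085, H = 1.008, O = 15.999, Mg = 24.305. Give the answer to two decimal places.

Molar mass of Mg_3Si_2O_5(OH)_4: 3×24.305 + 2×28.085 + 9×15.999 + 4×1.008 = 277.108 g/mol.
Mass of H per formula unit: 4 × 1.008 = 4.032 g.
Weight fraction H = 4.032 / 277.108 = 0.0146.

1.46 mass %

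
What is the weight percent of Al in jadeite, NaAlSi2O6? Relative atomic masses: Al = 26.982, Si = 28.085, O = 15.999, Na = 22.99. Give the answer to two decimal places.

13.35 mass %

M(NaAlSi2O6) = 202.136 g/mol.
Al contributes 1 × 26.982 = 26.982 g per mole.
26.982/202.136 = 0.1335 → 13.35%.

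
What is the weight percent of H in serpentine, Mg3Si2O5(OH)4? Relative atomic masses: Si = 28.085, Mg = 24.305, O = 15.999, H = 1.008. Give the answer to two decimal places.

1.46 wt%

M(Mg3Si2O5(OH)4) = 277.108 g/mol.
H contributes 4 × 1.008 = 4.032 g per mole.
4.032/277.108 = 0.0146 → 1.46%.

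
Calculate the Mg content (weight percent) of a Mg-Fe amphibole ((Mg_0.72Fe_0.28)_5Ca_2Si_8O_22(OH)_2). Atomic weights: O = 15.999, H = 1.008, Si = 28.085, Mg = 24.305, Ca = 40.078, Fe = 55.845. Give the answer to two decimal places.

Formula mass = 3.60×24.305 + 1.40×55.845 + 2×40.078 + 8×28.085 + 24×15.999 + 2×1.008 = 856.509 g/mol, of which 87.498 g is Mg.
So Mg makes up 87.498/856.509 = 0.1022 of the mass, i.e. 10.22%.

10.22 weight percent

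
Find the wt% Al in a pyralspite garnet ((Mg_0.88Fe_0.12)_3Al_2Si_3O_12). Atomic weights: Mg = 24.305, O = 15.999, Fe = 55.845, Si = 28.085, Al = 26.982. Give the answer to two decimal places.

Molar mass of (Mg_0.88Fe_0.12)_3Al_2Si_3O_12: 2.64*24.305 + 0.36*55.845 + 2*26.982 + 3*28.085 + 12*15.999 = 414.476 g/mol.
Mass of Al per formula unit: 2 × 26.982 = 53.964 g.
Weight fraction Al = 53.964 / 414.476 = 0.1302.

13.02 weight percent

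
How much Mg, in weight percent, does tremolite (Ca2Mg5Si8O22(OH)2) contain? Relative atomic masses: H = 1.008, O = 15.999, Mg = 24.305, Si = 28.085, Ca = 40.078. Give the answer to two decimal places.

14.96 weight percent

Molar mass of Ca2Mg5Si8O22(OH)2: 2×40.078 + 5×24.305 + 8×28.085 + 24×15.999 + 2×1.008 = 812.353 g/mol.
Mass of Mg per formula unit: 5 × 24.305 = 121.525 g.
Weight fraction Mg = 121.525 / 812.353 = 0.1496.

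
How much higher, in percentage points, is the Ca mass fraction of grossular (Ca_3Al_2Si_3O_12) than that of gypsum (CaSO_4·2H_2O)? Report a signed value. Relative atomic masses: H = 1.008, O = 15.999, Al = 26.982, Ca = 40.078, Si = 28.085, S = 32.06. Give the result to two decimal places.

3.41 percentage points

First mineral: 120.234 g Ca in 450.441 g formula = 26.69 wt% Ca.
Second mineral: 40.078 g Ca in 172.164 g formula = 23.28 wt% Ca.
26.69% − 23.28% gives a difference of 3.41 percentage points.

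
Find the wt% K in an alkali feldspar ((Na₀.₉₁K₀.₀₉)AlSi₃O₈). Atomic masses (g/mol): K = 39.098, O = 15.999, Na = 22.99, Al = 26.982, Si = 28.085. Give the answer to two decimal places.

Molar mass of (Na₀.₉₁K₀.₀₉)AlSi₃O₈: 0.91×22.99 + 0.09×39.098 + 1×26.982 + 3×28.085 + 8×15.999 = 263.669 g/mol.
Mass of K per formula unit: 0.09 × 39.098 = 3.519 g.
Weight fraction K = 3.519 / 263.669 = 0.0133.

1.33 wt%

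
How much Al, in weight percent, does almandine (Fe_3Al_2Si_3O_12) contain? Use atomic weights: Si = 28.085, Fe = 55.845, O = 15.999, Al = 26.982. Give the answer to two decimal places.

Formula mass = 3×55.845 + 2×26.982 + 3×28.085 + 12×15.999 = 497.742 g/mol, of which 53.964 g is Al.
So Al makes up 53.964/497.742 = 0.1084 of the mass, i.e. 10.84%.

10.84 weight percent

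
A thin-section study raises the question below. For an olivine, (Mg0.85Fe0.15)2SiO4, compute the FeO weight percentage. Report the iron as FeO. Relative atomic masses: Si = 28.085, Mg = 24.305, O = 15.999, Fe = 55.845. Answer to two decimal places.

Formula mass = 150.153 g/mol.
0.30 Fe → 0.3000 mol FeO per formula unit; M(FeO) = 71.844, so FeO mass = 21.553 g.
21.553/150.153 × 100 = 14.35 wt%.

14.35 wt%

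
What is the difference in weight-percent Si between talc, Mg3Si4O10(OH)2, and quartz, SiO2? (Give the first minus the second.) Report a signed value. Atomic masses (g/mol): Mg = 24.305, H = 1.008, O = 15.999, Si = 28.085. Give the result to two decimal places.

-17.12 percentage points

Si in Mg3Si4O10(OH)2: molar mass 379.259 g/mol; 4×28.085 = 112.340 g → 29.62 wt%.
Si in SiO2: molar mass 60.083 g/mol; 1×28.085 = 28.085 g → 46.74 wt%.
Difference = 29.62 − 46.74 = -17.12 percentage points.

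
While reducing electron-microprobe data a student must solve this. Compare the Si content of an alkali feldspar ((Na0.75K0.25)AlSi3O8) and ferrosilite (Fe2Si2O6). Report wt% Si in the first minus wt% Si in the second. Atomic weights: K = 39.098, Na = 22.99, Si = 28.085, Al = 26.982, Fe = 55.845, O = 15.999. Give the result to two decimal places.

First mineral: 84.255 g Si in 266.246 g formula = 31.65 wt% Si.
Second mineral: 56.170 g Si in 263.854 g formula = 21.29 wt% Si.
31.65% − 21.29% gives a difference of 10.36 percentage points.

10.36 percentage points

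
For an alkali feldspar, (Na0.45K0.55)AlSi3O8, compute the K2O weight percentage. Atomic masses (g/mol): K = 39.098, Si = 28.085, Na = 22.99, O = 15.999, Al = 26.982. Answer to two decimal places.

9.56 wt%

Formula mass = 271.078 g/mol.
0.55 K → 0.2750 mol K2O per formula unit; M(K2O) = 94.195, so K2O mass = 25.904 g.
25.904/271.078 × 100 = 9.56 wt%.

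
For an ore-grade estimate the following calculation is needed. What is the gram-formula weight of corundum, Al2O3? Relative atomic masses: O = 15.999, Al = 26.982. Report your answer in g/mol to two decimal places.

101.96 g/mol

M = 2*26.982 + 3*15.999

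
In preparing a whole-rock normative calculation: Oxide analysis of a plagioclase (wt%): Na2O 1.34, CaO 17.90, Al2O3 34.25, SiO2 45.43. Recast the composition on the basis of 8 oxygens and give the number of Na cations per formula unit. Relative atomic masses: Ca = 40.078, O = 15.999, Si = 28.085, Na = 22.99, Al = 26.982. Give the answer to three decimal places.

Na2O: 1.34/61.979 = 0.02162 mol → 0.04324 mol Na, 0.02162 mol O.
CaO: 17.90/56.077 = 0.31920 mol → 0.31920 mol Ca, 0.31920 mol O.
Al2O3: 34.25/101.961 = 0.33591 mol → 0.67182 mol Al, 1.00773 mol O.
SiO2: 45.43/60.083 = 0.75612 mol → 0.75612 mol Si, 1.51224 mol O.
Total oxygen = 2.86079 mol. Normalization factor = 8/2.86079 = 2.79643.
Na per 8 O = 0.04324 × 2.79643 = 0.121.

0.121 Na apfu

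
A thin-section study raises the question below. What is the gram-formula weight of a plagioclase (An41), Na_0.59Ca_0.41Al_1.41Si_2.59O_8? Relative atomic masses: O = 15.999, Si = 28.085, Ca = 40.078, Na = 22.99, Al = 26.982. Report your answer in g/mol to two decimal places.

M = 0.59·22.99 + 0.41·40.078 + 1.41·26.982 + 2.59·28.085 + 8·15.999

268.77 g/mol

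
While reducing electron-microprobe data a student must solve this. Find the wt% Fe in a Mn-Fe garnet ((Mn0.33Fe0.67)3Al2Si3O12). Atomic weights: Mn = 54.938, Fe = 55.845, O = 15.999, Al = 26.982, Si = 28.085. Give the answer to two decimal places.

Molar mass of (Mn0.33Fe0.67)3Al2Si3O12: 0.99×54.938 + 2.01×55.845 + 2×26.982 + 3×28.085 + 12×15.999 = 496.844 g/mol.
Mass of Fe per formula unit: 2.01 × 55.845 = 112.248 g.
Weight fraction Fe = 112.248 / 496.844 = 0.2259.

22.59 weight percent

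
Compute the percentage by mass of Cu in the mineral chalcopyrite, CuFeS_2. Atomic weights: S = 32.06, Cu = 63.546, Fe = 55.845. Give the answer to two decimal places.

M(CuFeS_2) = 183.511 g/mol.
Cu contributes 1 × 63.546 = 63.546 g per mole.
63.546/183.511 = 0.3463 → 34.63%.

34.63 weight percent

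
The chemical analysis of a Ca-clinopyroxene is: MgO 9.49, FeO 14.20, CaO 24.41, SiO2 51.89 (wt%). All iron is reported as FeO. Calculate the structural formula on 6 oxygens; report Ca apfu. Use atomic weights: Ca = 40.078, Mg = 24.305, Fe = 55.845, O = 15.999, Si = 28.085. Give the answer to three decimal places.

1.006 Ca apfu

MgO: 9.49/40.304 = 0.23546 mol → 0.23546 mol Mg, 0.23546 mol O.
FeO: 14.20/71.844 = 0.19765 mol → 0.19765 mol Fe, 0.19765 mol O.
CaO: 24.41/56.077 = 0.43529 mol → 0.43529 mol Ca, 0.43529 mol O.
SiO2: 51.89/60.083 = 0.86364 mol → 0.86364 mol Si, 1.72728 mol O.
Total oxygen = 2.59568 mol. Normalization factor = 6/2.59568 = 2.31153.
Ca per 6 O = 0.43529 × 2.31153 = 1.006.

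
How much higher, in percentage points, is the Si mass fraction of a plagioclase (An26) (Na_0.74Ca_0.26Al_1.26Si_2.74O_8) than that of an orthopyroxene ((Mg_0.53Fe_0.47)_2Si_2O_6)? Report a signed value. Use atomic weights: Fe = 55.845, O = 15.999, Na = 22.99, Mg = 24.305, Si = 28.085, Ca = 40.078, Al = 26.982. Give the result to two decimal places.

4.51 percentage points

First mineral: 76.953 g Si in 266.375 g formula = 28.89 wt% Si.
Second mineral: 56.170 g Si in 230.422 g formula = 24.38 wt% Si.
28.89% − 24.38% gives a difference of 4.51 percentage points.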